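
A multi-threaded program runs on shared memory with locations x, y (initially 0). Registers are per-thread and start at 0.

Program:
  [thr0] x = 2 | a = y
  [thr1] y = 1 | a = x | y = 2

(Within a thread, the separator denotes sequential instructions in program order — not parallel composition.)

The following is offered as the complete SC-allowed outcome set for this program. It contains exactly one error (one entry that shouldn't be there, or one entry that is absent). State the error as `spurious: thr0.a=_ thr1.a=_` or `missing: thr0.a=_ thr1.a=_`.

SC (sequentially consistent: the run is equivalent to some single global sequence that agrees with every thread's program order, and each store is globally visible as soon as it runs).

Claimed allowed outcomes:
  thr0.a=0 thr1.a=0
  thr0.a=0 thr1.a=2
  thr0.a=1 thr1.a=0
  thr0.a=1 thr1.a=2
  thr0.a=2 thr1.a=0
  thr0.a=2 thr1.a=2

outcome vector order: (thr0.a,thr1.a)
[SC] allowed = {02 10 12 20 22}
claimed∖SC = {00}

spurious: thr0.a=0 thr1.a=0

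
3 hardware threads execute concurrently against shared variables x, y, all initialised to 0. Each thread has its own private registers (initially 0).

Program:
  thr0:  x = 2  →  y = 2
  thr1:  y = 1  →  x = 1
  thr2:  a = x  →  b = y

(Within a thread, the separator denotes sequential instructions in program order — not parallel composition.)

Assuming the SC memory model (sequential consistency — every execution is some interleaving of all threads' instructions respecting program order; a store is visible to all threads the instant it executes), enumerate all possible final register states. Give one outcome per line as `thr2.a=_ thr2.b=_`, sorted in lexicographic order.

outcome vector order: (thr2.a,thr2.b)
|SC outcomes| = 8

thr2.a=0 thr2.b=0
thr2.a=0 thr2.b=1
thr2.a=0 thr2.b=2
thr2.a=1 thr2.b=1
thr2.a=1 thr2.b=2
thr2.a=2 thr2.b=0
thr2.a=2 thr2.b=1
thr2.a=2 thr2.b=2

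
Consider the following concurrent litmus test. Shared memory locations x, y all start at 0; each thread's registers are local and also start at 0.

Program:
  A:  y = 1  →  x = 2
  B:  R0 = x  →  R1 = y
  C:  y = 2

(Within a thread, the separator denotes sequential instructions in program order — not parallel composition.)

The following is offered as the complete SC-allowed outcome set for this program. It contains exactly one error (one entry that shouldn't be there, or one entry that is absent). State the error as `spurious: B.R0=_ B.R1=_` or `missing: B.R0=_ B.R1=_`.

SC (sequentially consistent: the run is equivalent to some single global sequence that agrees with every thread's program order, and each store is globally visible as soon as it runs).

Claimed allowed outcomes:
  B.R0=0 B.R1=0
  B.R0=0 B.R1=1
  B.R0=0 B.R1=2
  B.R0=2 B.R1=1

missing: B.R0=2 B.R1=2

outcome vector order: (B.R0,B.R1)
SC: 5 outcomes — {00, 01, 02, 21, 22}
SC∖claimed = {22}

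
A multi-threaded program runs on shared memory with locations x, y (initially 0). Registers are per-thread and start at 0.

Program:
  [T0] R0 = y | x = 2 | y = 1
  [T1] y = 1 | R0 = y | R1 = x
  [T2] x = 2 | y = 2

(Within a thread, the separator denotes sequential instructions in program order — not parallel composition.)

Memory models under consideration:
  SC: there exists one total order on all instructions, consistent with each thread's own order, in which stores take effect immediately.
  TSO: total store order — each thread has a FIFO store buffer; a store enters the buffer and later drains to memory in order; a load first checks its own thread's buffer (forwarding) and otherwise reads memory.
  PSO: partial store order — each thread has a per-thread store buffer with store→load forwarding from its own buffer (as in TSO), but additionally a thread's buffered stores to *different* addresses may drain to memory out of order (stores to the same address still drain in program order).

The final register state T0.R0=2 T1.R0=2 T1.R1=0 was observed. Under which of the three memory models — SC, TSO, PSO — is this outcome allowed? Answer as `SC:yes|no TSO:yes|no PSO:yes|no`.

outcome vector order: (T0.R0,T1.R0,T1.R1)
SC: 9 outcomes — {0/1/0 0/1/2 0/2/2 1/1/0 1/1/2 1/2/2 2/1/0 2/1/2 2/2/2}
TSO: 9 outcomes — {0/1/0 0/1/2 0/2/2 1/1/0 1/1/2 1/2/2 2/1/0 2/1/2 2/2/2}
PSO: 12 outcomes — {0/1/0 0/1/2 0/2/0 0/2/2 1/1/0 1/1/2 1/2/0 1/2/2 2/1/0 2/1/2 2/2/0 2/2/2}
target 2/2/0 ∈ {PSO}

SC:no TSO:no PSO:yes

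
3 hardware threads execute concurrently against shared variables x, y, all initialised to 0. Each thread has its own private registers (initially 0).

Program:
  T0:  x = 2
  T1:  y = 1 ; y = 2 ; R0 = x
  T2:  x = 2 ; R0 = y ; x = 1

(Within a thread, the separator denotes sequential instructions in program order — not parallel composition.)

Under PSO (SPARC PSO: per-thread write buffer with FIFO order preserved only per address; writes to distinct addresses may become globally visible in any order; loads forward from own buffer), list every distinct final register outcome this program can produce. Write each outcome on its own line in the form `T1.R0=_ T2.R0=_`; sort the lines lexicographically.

T1.R0=0 T2.R0=0
T1.R0=0 T2.R0=1
T1.R0=0 T2.R0=2
T1.R0=1 T2.R0=0
T1.R0=1 T2.R0=1
T1.R0=1 T2.R0=2
T1.R0=2 T2.R0=0
T1.R0=2 T2.R0=1
T1.R0=2 T2.R0=2

outcome vector order: (T1.R0,T2.R0)
|PSO outcomes| = 9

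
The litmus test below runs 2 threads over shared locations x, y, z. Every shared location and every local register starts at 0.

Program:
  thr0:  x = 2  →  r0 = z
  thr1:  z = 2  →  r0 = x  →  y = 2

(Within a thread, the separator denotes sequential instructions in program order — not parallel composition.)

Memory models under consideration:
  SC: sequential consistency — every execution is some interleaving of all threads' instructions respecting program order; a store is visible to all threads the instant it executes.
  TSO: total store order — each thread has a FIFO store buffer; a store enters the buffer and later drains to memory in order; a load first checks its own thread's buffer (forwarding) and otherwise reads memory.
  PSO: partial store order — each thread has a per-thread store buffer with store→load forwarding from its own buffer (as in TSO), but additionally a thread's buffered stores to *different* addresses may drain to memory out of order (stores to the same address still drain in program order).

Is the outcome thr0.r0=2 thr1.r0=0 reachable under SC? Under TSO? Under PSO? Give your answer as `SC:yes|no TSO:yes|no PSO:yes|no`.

SC:yes TSO:yes PSO:yes

outcome vector order: (thr0.r0,thr1.r0)
SC: 3 outcomes — {0/2; 2/0; 2/2}
TSO: 4 outcomes — {0/0; 0/2; 2/0; 2/2}
PSO: 4 outcomes — {0/0; 0/2; 2/0; 2/2}
target 2/0 ∈ {SC,TSO,PSO}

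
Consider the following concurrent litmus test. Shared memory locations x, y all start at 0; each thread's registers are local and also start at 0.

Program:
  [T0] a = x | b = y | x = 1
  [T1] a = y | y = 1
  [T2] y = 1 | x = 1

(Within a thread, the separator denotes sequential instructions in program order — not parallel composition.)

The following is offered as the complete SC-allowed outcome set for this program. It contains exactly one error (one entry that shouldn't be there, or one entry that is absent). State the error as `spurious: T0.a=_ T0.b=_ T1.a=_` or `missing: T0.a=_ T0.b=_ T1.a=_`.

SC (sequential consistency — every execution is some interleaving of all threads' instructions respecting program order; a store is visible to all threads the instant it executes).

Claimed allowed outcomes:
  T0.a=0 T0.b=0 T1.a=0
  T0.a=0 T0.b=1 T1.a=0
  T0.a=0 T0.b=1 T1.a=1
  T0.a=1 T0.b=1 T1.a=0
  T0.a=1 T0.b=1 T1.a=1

outcome vector order: (T0.a,T0.b,T1.a)
SC: 6 outcomes — {0/0/0; 0/0/1; 0/1/0; 0/1/1; 1/1/0; 1/1/1}
SC∖claimed = {0/0/1}

missing: T0.a=0 T0.b=0 T1.a=1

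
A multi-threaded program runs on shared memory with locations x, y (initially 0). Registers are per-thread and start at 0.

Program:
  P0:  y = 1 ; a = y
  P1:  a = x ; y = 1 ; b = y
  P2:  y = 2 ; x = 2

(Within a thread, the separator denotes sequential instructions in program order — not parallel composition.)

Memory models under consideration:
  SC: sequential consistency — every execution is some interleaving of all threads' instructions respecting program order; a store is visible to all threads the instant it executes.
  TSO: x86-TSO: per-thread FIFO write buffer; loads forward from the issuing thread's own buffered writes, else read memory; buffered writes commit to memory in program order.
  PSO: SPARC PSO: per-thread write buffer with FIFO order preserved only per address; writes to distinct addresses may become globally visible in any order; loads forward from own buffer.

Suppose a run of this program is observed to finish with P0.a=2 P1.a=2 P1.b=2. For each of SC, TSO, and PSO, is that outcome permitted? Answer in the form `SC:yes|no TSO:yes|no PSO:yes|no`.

outcome vector order: (P0.a,P1.a,P1.b)
[SC] allowed = {1/0/1, 1/0/2, 1/2/1, 2/0/1, 2/0/2, 2/2/1}
[TSO] allowed = {1/0/1, 1/0/2, 1/2/1, 2/0/1, 2/0/2, 2/2/1}
[PSO] allowed = {1/0/1, 1/0/2, 1/2/1, 1/2/2, 2/0/1, 2/0/2, 2/2/1, 2/2/2}
target 2/2/2 ∈ {PSO}

SC:no TSO:no PSO:yes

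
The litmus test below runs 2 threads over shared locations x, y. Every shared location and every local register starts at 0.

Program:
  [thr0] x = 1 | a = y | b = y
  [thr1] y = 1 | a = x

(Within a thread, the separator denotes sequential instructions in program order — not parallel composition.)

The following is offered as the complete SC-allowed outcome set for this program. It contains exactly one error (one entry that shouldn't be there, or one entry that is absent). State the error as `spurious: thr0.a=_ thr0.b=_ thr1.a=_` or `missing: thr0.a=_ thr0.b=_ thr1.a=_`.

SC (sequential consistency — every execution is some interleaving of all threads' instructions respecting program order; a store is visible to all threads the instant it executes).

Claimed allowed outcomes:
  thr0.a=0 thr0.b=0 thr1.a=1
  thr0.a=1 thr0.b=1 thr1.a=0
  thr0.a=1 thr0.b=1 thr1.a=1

missing: thr0.a=0 thr0.b=1 thr1.a=1

outcome vector order: (thr0.a,thr0.b,thr1.a)
SC: 4 outcomes — {<0 0 1>; <0 1 1>; <1 1 0>; <1 1 1>}
SC∖claimed = {<0 1 1>}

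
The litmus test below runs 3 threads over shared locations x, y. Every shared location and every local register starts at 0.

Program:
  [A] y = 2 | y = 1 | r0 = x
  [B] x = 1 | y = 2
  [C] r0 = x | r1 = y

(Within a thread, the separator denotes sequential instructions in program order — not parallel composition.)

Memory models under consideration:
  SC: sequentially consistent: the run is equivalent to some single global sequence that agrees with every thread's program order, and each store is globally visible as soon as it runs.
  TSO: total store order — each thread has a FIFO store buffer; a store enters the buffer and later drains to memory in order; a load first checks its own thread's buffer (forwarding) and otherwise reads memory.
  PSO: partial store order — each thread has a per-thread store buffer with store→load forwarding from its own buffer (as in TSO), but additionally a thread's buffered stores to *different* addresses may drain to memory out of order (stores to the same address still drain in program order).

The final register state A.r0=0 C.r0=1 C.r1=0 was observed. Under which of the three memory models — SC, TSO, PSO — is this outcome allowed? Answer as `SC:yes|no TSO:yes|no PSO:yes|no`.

outcome vector order: (A.r0,C.r0,C.r1)
[SC] allowed = {(0,0,0); (0,0,1); (0,0,2); (0,1,1); (0,1,2); (1,0,0); (1,0,1); (1,0,2); (1,1,0); (1,1,1); (1,1,2)}
[TSO] allowed = {(0,0,0); (0,0,1); (0,0,2); (0,1,0); (0,1,1); (0,1,2); (1,0,0); (1,0,1); (1,0,2); (1,1,0); (1,1,1); (1,1,2)}
[PSO] allowed = {(0,0,0); (0,0,1); (0,0,2); (0,1,0); (0,1,1); (0,1,2); (1,0,0); (1,0,1); (1,0,2); (1,1,0); (1,1,1); (1,1,2)}
target (0,1,0) ∈ {TSO,PSO}

SC:no TSO:yes PSO:yes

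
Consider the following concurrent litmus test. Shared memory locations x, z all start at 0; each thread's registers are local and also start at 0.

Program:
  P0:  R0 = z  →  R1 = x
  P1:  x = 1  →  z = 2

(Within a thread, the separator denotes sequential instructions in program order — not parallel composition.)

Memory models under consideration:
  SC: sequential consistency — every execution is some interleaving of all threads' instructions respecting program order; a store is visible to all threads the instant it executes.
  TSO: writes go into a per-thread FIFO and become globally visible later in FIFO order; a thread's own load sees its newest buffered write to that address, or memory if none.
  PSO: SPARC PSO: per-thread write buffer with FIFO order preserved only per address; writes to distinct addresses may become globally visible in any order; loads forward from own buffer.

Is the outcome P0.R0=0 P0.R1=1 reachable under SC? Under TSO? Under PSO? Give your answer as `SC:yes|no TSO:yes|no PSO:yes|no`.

outcome vector order: (P0.R0,P0.R1)
SC: 3 outcomes — {0/0, 0/1, 2/1}
TSO: 3 outcomes — {0/0, 0/1, 2/1}
PSO: 4 outcomes — {0/0, 0/1, 2/0, 2/1}
target 0/1 ∈ {SC,TSO,PSO}

SC:yes TSO:yes PSO:yes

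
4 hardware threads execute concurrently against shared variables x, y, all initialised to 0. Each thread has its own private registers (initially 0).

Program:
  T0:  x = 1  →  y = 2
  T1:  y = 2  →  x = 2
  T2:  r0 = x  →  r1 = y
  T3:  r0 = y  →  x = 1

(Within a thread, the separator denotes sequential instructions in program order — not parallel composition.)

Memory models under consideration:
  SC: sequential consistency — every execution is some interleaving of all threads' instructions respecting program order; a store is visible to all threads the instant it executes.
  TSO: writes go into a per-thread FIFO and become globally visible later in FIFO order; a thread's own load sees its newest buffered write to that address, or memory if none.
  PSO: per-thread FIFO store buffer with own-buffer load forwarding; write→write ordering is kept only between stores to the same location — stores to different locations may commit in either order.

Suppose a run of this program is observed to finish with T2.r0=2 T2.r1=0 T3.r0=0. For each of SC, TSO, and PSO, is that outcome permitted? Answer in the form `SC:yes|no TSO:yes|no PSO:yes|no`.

SC:no TSO:no PSO:yes

outcome vector order: (T2.r0,T2.r1,T3.r0)
SC: 10 outcomes — {<0 0 0>; <0 0 2>; <0 2 0>; <0 2 2>; <1 0 0>; <1 0 2>; <1 2 0>; <1 2 2>; <2 2 0>; <2 2 2>}
TSO: 10 outcomes — {<0 0 0>; <0 0 2>; <0 2 0>; <0 2 2>; <1 0 0>; <1 0 2>; <1 2 0>; <1 2 2>; <2 2 0>; <2 2 2>}
PSO: 12 outcomes — {<0 0 0>; <0 0 2>; <0 2 0>; <0 2 2>; <1 0 0>; <1 0 2>; <1 2 0>; <1 2 2>; <2 0 0>; <2 0 2>; <2 2 0>; <2 2 2>}
target <2 0 0> ∈ {PSO}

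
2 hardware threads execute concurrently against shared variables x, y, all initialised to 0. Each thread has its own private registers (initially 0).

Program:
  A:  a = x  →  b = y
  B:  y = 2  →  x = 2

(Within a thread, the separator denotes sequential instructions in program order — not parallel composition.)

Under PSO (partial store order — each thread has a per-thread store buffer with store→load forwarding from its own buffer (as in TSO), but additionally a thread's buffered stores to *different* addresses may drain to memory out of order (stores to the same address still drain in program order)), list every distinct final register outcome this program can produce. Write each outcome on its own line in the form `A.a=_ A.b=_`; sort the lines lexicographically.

A.a=0 A.b=0
A.a=0 A.b=2
A.a=2 A.b=0
A.a=2 A.b=2

outcome vector order: (A.a,A.b)
|PSO outcomes| = 4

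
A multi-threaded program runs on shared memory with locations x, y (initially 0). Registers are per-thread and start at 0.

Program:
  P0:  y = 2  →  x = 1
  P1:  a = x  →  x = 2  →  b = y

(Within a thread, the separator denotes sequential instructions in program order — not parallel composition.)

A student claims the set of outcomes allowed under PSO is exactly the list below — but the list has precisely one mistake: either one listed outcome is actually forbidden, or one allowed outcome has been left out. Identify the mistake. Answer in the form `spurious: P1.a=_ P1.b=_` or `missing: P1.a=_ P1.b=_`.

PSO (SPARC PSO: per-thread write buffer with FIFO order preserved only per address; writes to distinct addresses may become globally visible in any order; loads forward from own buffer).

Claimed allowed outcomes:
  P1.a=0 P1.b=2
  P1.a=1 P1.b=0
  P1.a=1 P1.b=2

missing: P1.a=0 P1.b=0

outcome vector order: (P1.a,P1.b)
[PSO] allowed = {0/0 0/2 1/0 1/2}
PSO∖claimed = {0/0}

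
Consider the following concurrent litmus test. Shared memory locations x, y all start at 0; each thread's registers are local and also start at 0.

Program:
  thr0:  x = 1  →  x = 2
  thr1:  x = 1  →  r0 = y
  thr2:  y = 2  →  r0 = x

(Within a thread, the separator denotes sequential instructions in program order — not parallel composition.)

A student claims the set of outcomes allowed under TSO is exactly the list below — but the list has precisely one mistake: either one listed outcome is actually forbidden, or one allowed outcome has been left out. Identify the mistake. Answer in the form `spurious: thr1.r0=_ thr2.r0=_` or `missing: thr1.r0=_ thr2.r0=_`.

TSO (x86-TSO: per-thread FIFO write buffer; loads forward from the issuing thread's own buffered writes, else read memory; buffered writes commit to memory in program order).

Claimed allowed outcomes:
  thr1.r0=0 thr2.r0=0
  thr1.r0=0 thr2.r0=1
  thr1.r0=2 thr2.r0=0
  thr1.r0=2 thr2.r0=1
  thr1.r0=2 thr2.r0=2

missing: thr1.r0=0 thr2.r0=2

outcome vector order: (thr1.r0,thr2.r0)
[TSO] allowed = {0/0, 0/1, 0/2, 2/0, 2/1, 2/2}
TSO∖claimed = {0/2}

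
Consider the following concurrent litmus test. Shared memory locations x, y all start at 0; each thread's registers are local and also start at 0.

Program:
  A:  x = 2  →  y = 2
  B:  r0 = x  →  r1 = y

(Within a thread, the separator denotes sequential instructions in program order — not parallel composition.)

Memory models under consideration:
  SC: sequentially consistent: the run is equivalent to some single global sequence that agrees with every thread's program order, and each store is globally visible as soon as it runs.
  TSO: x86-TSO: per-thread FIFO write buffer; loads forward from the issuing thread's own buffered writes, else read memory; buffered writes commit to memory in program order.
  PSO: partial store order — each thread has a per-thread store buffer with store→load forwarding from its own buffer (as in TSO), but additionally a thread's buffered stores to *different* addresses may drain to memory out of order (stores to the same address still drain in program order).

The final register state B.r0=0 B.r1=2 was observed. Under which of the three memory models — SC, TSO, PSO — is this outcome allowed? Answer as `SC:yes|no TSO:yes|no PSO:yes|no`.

SC:yes TSO:yes PSO:yes

outcome vector order: (B.r0,B.r1)
SC (4): 0/0, 0/2, 2/0, 2/2
TSO (4): 0/0, 0/2, 2/0, 2/2
PSO (4): 0/0, 0/2, 2/0, 2/2
target 0/2 ∈ {SC,TSO,PSO}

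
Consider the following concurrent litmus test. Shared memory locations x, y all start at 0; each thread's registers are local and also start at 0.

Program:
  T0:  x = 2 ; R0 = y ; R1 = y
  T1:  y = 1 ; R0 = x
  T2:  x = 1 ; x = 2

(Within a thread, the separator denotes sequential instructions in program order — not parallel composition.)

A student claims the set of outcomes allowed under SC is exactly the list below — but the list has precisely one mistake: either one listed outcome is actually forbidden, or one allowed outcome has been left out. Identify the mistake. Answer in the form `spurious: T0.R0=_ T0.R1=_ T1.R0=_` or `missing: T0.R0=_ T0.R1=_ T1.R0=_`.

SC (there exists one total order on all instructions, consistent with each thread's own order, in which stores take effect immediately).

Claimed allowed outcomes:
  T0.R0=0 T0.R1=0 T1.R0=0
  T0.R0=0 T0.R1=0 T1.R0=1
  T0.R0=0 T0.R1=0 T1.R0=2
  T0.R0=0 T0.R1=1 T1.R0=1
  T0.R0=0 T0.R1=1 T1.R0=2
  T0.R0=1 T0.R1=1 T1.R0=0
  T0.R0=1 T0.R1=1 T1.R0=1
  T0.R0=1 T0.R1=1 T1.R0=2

outcome vector order: (T0.R0,T0.R1,T1.R0)
[SC] allowed = {0/0/1, 0/0/2, 0/1/1, 0/1/2, 1/1/0, 1/1/1, 1/1/2}
claimed∖SC = {0/0/0}

spurious: T0.R0=0 T0.R1=0 T1.R0=0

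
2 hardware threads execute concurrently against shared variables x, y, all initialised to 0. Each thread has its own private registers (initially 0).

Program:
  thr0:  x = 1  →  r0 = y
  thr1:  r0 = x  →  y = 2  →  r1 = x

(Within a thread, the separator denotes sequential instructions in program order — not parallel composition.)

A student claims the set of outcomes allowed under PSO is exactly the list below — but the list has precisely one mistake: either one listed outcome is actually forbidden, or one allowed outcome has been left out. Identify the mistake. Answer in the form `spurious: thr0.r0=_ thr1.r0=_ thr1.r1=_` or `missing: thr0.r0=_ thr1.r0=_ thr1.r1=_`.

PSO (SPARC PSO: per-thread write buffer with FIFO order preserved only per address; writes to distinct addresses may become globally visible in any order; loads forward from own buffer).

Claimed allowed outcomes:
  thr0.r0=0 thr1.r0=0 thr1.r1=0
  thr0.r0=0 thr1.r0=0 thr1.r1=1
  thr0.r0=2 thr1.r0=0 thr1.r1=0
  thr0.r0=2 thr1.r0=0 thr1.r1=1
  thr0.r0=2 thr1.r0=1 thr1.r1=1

missing: thr0.r0=0 thr1.r0=1 thr1.r1=1

outcome vector order: (thr0.r0,thr1.r0,thr1.r1)
[PSO] allowed = {0/0/0, 0/0/1, 0/1/1, 2/0/0, 2/0/1, 2/1/1}
PSO∖claimed = {0/1/1}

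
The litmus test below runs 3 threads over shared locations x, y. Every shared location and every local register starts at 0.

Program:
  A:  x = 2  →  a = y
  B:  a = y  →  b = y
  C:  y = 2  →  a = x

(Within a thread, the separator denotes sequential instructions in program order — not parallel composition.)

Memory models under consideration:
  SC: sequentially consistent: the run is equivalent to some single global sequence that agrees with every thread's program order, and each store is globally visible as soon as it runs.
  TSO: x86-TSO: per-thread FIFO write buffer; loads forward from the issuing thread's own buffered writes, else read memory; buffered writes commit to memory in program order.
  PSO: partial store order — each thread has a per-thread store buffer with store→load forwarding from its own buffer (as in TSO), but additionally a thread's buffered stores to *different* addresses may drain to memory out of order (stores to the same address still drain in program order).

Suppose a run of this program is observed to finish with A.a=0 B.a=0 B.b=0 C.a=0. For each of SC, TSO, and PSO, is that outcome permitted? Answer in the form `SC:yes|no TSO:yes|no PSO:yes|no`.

outcome vector order: (A.a,B.a,B.b,C.a)
SC (9): (0,0,0,2) (0,0,2,2) (0,2,2,2) (2,0,0,0) (2,0,0,2) (2,0,2,0) (2,0,2,2) (2,2,2,0) (2,2,2,2)
TSO (12): (0,0,0,0) (0,0,0,2) (0,0,2,0) (0,0,2,2) (0,2,2,0) (0,2,2,2) (2,0,0,0) (2,0,0,2) (2,0,2,0) (2,0,2,2) (2,2,2,0) (2,2,2,2)
PSO (12): (0,0,0,0) (0,0,0,2) (0,0,2,0) (0,0,2,2) (0,2,2,0) (0,2,2,2) (2,0,0,0) (2,0,0,2) (2,0,2,0) (2,0,2,2) (2,2,2,0) (2,2,2,2)
target (0,0,0,0) ∈ {TSO,PSO}

SC:no TSO:yes PSO:yes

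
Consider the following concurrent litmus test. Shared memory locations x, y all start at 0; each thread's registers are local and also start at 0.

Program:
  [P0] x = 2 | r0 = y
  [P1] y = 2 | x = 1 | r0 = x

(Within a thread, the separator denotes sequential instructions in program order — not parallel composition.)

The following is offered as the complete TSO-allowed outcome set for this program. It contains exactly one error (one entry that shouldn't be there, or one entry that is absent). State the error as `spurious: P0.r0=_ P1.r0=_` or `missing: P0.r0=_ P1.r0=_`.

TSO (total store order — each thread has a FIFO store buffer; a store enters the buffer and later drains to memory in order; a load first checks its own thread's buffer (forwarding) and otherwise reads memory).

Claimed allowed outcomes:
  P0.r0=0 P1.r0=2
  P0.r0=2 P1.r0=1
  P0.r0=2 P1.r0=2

outcome vector order: (P0.r0,P1.r0)
TSO (4): (0,1); (0,2); (2,1); (2,2)
TSO∖claimed = {(0,1)}

missing: P0.r0=0 P1.r0=1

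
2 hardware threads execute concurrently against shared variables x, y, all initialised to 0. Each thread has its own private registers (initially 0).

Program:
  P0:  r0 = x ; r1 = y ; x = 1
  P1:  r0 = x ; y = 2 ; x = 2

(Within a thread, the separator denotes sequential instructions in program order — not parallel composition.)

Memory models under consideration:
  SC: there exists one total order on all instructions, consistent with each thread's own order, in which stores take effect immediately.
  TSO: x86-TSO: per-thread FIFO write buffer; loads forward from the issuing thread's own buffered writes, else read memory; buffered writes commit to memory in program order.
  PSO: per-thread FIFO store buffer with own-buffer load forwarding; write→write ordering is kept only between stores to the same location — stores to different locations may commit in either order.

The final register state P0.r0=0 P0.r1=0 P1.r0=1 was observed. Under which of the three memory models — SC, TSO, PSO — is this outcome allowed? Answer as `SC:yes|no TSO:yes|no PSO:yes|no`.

outcome vector order: (P0.r0,P0.r1,P1.r0)
SC: 4 outcomes — {<0 0 0>, <0 0 1>, <0 2 0>, <2 2 0>}
TSO: 4 outcomes — {<0 0 0>, <0 0 1>, <0 2 0>, <2 2 0>}
PSO: 5 outcomes — {<0 0 0>, <0 0 1>, <0 2 0>, <2 0 0>, <2 2 0>}
target <0 0 1> ∈ {SC,TSO,PSO}

SC:yes TSO:yes PSO:yes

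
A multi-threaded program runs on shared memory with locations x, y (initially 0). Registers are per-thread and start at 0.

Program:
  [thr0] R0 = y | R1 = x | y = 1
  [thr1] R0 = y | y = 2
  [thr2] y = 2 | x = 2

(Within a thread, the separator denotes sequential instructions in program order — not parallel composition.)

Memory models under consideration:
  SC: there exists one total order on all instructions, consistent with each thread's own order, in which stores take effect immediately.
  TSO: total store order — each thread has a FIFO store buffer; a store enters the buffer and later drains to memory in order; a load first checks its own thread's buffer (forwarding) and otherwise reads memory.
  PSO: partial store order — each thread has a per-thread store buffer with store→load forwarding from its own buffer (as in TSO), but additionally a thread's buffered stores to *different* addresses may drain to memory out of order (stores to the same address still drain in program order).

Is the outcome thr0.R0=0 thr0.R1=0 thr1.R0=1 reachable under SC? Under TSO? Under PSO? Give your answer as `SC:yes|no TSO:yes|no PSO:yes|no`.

SC:yes TSO:yes PSO:yes

outcome vector order: (thr0.R0,thr0.R1,thr1.R0)
SC: 12 outcomes — {(0,0,0); (0,0,1); (0,0,2); (0,2,0); (0,2,1); (0,2,2); (2,0,0); (2,0,1); (2,0,2); (2,2,0); (2,2,1); (2,2,2)}
TSO: 12 outcomes — {(0,0,0); (0,0,1); (0,0,2); (0,2,0); (0,2,1); (0,2,2); (2,0,0); (2,0,1); (2,0,2); (2,2,0); (2,2,1); (2,2,2)}
PSO: 12 outcomes — {(0,0,0); (0,0,1); (0,0,2); (0,2,0); (0,2,1); (0,2,2); (2,0,0); (2,0,1); (2,0,2); (2,2,0); (2,2,1); (2,2,2)}
target (0,0,1) ∈ {SC,TSO,PSO}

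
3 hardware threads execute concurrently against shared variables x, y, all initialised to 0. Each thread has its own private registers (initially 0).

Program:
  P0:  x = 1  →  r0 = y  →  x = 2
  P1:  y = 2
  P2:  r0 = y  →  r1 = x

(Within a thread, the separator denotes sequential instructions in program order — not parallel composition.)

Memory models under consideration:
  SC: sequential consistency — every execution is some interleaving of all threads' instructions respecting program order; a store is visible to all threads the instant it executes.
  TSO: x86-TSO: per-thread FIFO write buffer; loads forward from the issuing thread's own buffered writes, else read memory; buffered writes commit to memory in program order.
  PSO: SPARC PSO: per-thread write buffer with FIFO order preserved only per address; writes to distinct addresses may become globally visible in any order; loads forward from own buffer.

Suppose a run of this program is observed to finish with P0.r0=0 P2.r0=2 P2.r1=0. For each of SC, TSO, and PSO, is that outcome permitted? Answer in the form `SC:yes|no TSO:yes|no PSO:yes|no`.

outcome vector order: (P0.r0,P2.r0,P2.r1)
[SC] allowed = {<0 0 0>; <0 0 1>; <0 0 2>; <0 2 1>; <0 2 2>; <2 0 0>; <2 0 1>; <2 0 2>; <2 2 0>; <2 2 1>; <2 2 2>}
[TSO] allowed = {<0 0 0>; <0 0 1>; <0 0 2>; <0 2 0>; <0 2 1>; <0 2 2>; <2 0 0>; <2 0 1>; <2 0 2>; <2 2 0>; <2 2 1>; <2 2 2>}
[PSO] allowed = {<0 0 0>; <0 0 1>; <0 0 2>; <0 2 0>; <0 2 1>; <0 2 2>; <2 0 0>; <2 0 1>; <2 0 2>; <2 2 0>; <2 2 1>; <2 2 2>}
target <0 2 0> ∈ {TSO,PSO}

SC:no TSO:yes PSO:yes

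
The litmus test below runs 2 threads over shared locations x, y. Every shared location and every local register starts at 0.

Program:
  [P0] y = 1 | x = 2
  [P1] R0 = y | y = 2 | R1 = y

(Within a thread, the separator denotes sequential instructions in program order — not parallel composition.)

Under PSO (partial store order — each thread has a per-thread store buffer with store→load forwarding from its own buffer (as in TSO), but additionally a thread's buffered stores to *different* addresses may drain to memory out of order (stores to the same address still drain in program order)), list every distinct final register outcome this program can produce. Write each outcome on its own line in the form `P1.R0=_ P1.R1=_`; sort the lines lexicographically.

outcome vector order: (P1.R0,P1.R1)
|PSO outcomes| = 3

P1.R0=0 P1.R1=1
P1.R0=0 P1.R1=2
P1.R0=1 P1.R1=2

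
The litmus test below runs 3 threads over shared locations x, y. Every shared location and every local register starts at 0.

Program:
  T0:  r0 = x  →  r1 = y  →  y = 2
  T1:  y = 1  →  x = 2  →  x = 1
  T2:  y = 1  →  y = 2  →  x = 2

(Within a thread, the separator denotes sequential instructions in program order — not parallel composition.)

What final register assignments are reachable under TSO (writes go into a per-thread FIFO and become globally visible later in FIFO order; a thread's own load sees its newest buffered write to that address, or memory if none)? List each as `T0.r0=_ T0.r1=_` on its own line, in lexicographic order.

T0.r0=0 T0.r1=0
T0.r0=0 T0.r1=1
T0.r0=0 T0.r1=2
T0.r0=1 T0.r1=1
T0.r0=1 T0.r1=2
T0.r0=2 T0.r1=1
T0.r0=2 T0.r1=2

outcome vector order: (T0.r0,T0.r1)
|TSO outcomes| = 7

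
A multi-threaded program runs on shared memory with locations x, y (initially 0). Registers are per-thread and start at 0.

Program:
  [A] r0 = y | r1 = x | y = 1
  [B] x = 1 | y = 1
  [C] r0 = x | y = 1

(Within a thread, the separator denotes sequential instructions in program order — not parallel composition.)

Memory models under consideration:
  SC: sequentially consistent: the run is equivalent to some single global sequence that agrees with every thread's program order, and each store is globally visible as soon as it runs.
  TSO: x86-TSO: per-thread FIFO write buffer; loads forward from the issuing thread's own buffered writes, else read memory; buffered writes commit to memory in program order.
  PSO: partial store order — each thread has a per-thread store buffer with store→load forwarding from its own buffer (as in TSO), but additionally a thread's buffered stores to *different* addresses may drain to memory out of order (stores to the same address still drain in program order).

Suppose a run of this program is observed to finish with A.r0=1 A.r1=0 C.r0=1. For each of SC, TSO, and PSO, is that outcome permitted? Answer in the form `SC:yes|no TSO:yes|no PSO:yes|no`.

SC:no TSO:no PSO:yes

outcome vector order: (A.r0,A.r1,C.r0)
[SC] allowed = {0/0/0, 0/0/1, 0/1/0, 0/1/1, 1/0/0, 1/1/0, 1/1/1}
[TSO] allowed = {0/0/0, 0/0/1, 0/1/0, 0/1/1, 1/0/0, 1/1/0, 1/1/1}
[PSO] allowed = {0/0/0, 0/0/1, 0/1/0, 0/1/1, 1/0/0, 1/0/1, 1/1/0, 1/1/1}
target 1/0/1 ∈ {PSO}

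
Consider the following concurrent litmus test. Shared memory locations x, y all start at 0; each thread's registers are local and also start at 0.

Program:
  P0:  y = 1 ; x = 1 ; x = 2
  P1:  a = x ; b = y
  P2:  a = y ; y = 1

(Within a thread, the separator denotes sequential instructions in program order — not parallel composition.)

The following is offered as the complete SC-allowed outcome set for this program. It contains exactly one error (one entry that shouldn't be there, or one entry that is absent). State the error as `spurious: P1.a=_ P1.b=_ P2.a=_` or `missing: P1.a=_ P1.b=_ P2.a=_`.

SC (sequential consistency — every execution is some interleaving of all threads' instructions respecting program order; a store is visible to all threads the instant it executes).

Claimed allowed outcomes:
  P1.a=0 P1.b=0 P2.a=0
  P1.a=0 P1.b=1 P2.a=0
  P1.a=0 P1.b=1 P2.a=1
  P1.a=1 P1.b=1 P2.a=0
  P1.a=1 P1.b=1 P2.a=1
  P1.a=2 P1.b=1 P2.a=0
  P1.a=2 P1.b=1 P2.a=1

outcome vector order: (P1.a,P1.b,P2.a)
SC (8): 000, 001, 010, 011, 110, 111, 210, 211
SC∖claimed = {001}

missing: P1.a=0 P1.b=0 P2.a=1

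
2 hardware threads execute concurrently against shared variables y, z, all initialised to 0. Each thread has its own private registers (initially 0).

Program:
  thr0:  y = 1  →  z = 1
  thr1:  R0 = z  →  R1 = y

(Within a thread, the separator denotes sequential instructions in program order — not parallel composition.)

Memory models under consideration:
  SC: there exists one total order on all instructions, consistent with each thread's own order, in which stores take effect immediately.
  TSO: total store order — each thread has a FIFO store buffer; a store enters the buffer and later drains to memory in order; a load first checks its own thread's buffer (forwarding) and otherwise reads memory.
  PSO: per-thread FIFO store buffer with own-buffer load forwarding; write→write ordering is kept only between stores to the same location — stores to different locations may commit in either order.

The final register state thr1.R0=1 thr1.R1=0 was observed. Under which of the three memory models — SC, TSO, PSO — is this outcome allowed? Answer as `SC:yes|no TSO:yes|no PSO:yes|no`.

outcome vector order: (thr1.R0,thr1.R1)
SC (3): (0,0); (0,1); (1,1)
TSO (3): (0,0); (0,1); (1,1)
PSO (4): (0,0); (0,1); (1,0); (1,1)
target (1,0) ∈ {PSO}

SC:no TSO:no PSO:yes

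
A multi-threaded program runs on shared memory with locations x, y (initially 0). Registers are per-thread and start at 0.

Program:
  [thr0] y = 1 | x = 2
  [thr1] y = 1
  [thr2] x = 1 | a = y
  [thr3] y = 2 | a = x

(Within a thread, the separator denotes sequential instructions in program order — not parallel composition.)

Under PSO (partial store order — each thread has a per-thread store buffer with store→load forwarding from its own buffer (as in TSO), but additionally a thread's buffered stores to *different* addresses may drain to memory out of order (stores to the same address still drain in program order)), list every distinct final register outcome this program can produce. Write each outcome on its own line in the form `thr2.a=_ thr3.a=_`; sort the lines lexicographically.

outcome vector order: (thr2.a,thr3.a)
|PSO outcomes| = 9

thr2.a=0 thr3.a=0
thr2.a=0 thr3.a=1
thr2.a=0 thr3.a=2
thr2.a=1 thr3.a=0
thr2.a=1 thr3.a=1
thr2.a=1 thr3.a=2
thr2.a=2 thr3.a=0
thr2.a=2 thr3.a=1
thr2.a=2 thr3.a=2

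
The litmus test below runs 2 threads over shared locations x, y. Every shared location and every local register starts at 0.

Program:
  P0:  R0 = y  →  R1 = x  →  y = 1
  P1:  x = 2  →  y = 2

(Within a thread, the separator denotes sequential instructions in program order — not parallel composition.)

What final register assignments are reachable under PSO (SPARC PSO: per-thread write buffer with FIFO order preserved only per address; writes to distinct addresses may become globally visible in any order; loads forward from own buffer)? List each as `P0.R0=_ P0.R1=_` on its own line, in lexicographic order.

P0.R0=0 P0.R1=0
P0.R0=0 P0.R1=2
P0.R0=2 P0.R1=0
P0.R0=2 P0.R1=2

outcome vector order: (P0.R0,P0.R1)
|PSO outcomes| = 4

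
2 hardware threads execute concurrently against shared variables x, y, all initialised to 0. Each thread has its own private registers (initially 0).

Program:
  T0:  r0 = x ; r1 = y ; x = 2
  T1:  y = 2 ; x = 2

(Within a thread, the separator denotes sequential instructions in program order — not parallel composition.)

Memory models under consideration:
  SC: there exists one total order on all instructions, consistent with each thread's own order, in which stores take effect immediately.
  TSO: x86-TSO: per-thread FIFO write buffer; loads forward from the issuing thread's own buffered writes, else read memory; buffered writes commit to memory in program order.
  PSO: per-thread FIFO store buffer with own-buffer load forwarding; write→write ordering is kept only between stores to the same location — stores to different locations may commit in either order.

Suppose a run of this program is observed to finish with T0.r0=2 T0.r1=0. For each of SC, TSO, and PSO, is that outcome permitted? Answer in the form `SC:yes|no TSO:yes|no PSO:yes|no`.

SC:no TSO:no PSO:yes

outcome vector order: (T0.r0,T0.r1)
under SC → 00; 02; 22
under TSO → 00; 02; 22
under PSO → 00; 02; 20; 22
target 20 ∈ {PSO}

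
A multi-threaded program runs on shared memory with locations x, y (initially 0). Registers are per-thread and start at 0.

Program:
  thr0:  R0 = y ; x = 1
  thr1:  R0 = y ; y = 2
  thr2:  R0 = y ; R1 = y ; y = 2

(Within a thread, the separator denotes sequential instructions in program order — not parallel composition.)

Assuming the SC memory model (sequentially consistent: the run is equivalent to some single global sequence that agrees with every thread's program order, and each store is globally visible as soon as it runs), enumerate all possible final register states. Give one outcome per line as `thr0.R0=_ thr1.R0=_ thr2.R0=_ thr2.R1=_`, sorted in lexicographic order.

outcome vector order: (thr0.R0,thr1.R0,thr2.R0,thr2.R1)
|SC outcomes| = 8

thr0.R0=0 thr1.R0=0 thr2.R0=0 thr2.R1=0
thr0.R0=0 thr1.R0=0 thr2.R0=0 thr2.R1=2
thr0.R0=0 thr1.R0=0 thr2.R0=2 thr2.R1=2
thr0.R0=0 thr1.R0=2 thr2.R0=0 thr2.R1=0
thr0.R0=2 thr1.R0=0 thr2.R0=0 thr2.R1=0
thr0.R0=2 thr1.R0=0 thr2.R0=0 thr2.R1=2
thr0.R0=2 thr1.R0=0 thr2.R0=2 thr2.R1=2
thr0.R0=2 thr1.R0=2 thr2.R0=0 thr2.R1=0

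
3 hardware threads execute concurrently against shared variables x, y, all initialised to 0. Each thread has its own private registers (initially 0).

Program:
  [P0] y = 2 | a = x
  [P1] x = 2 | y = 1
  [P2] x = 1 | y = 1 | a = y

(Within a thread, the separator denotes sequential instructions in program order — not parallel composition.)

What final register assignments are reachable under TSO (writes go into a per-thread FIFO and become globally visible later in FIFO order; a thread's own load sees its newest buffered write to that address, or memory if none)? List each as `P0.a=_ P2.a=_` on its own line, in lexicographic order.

outcome vector order: (P0.a,P2.a)
|TSO outcomes| = 6

P0.a=0 P2.a=1
P0.a=0 P2.a=2
P0.a=1 P2.a=1
P0.a=1 P2.a=2
P0.a=2 P2.a=1
P0.a=2 P2.a=2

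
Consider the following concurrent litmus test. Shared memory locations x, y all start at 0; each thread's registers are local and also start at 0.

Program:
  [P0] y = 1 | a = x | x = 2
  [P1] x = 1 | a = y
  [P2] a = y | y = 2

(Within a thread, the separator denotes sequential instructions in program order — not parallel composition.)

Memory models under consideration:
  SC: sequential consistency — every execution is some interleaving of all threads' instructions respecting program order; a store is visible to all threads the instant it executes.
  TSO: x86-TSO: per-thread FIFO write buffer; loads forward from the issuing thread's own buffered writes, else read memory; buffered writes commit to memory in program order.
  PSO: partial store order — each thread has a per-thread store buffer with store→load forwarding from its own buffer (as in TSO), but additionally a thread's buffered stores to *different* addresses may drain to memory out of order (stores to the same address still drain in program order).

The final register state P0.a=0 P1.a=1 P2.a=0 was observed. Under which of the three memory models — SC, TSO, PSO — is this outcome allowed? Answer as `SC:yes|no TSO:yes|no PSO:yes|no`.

outcome vector order: (P0.a,P1.a,P2.a)
[SC] allowed = {<0 1 0> <0 1 1> <0 2 0> <0 2 1> <1 0 0> <1 0 1> <1 1 0> <1 1 1> <1 2 0> <1 2 1>}
[TSO] allowed = {<0 0 0> <0 0 1> <0 1 0> <0 1 1> <0 2 0> <0 2 1> <1 0 0> <1 0 1> <1 1 0> <1 1 1> <1 2 0> <1 2 1>}
[PSO] allowed = {<0 0 0> <0 0 1> <0 1 0> <0 1 1> <0 2 0> <0 2 1> <1 0 0> <1 0 1> <1 1 0> <1 1 1> <1 2 0> <1 2 1>}
target <0 1 0> ∈ {SC,TSO,PSO}

SC:yes TSO:yes PSO:yes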